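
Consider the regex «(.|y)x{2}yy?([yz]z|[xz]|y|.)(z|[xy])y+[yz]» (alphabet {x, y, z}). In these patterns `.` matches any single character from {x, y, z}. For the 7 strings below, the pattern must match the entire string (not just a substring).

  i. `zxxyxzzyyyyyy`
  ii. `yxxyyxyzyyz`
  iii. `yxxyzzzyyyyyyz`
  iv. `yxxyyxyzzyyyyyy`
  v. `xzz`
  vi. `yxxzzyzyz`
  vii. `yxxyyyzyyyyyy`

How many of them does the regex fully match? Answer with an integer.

i → no match
ii. `yxxyyxyzyyz` → no match
iii → match
iv → no match
v. `xzz` → no match
vi. `yxxzzyzyz` → no match
vii → match
Total matched: 2

2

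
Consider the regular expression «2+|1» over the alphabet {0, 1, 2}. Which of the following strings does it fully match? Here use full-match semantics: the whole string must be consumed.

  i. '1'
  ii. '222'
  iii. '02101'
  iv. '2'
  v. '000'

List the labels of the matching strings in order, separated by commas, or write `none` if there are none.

i. '1' → match
ii. '222' → match
iii. '02101' → no match
iv. '2' → match
v. '000' → no match

i, ii, iv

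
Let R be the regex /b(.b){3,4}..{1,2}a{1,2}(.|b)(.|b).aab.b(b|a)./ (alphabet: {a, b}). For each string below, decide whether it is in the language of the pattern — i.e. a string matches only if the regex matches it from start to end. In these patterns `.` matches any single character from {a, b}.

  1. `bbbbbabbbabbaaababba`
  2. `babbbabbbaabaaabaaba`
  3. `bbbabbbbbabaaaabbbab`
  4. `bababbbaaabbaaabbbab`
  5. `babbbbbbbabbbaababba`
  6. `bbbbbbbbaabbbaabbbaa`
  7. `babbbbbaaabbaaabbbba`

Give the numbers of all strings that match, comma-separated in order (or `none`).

1, 3, 4, 5, 6, 7

1 → match
2 → no match
3 → match
4 → match
5 → match
6 → match
7 → match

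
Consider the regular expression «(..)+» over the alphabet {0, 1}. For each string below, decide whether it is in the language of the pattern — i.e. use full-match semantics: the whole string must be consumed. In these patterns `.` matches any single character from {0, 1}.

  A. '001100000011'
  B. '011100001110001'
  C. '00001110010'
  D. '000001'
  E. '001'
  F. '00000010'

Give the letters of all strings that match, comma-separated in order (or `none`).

A. '001100000011' → match
B → no match
C. '00001110010' → no match
D. '000001' → match
E. '001' → no match
F. '00000010' → match

A, D, F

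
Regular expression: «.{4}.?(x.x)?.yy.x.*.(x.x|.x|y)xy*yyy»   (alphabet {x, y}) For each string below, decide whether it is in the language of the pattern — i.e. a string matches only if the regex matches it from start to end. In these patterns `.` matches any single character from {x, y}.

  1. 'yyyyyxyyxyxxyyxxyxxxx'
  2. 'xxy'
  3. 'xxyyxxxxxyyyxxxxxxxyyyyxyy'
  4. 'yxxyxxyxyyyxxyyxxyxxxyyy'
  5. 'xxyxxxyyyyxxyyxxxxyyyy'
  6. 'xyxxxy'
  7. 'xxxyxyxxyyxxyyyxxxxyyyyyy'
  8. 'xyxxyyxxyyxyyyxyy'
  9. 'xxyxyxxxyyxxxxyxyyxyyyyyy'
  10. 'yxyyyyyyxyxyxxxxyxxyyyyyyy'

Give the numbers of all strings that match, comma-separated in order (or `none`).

1 → no match — must end with 'yyy'
2 → no match — must end with 'yyy'
3 → no match — must end with 'yyy'
4 → match
5 → no match
6 → no match — must end with 'yyy'
7 → match
8 → no match — must end with 'yyy'
9 → no match
10 → match

4, 7, 10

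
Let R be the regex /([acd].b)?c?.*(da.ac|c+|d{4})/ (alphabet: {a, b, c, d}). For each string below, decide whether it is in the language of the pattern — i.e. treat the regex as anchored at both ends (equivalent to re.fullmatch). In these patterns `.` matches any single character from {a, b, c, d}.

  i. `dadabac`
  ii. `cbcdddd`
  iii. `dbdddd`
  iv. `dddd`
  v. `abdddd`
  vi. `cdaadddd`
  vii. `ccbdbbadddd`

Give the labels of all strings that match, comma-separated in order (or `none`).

i → match
ii → match
iii → match
iv → match
v → match
vi → match
vii → match

i, ii, iii, iv, v, vi, vii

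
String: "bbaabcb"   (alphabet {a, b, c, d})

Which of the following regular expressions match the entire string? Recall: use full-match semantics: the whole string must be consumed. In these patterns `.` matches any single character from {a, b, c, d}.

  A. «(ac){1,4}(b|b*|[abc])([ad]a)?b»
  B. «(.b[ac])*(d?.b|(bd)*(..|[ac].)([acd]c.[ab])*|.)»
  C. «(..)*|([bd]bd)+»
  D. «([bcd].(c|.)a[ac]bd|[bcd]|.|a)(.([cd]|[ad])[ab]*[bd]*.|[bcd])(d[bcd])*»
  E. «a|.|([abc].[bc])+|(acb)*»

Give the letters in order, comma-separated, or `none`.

A → no match — must start with "ac"
B → match
C → no match
D → no match
E → no match

B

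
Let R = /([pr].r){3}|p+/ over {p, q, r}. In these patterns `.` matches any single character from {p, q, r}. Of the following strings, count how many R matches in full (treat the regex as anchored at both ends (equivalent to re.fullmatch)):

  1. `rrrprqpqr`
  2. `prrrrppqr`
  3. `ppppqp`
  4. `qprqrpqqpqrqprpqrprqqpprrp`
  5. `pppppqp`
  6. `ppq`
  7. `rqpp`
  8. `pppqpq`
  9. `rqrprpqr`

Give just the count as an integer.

1. `rrrprqpqr` → no match
2. `prrrrppqr` → no match
3. `ppppqp` → no match
4 → no match
5. `pppppqp` → no match
6. `ppq` → no match
7. `rqpp` → no match
8. `pppqpq` → no match
9. `rqrprpqr` → no match
Total matched: 0

0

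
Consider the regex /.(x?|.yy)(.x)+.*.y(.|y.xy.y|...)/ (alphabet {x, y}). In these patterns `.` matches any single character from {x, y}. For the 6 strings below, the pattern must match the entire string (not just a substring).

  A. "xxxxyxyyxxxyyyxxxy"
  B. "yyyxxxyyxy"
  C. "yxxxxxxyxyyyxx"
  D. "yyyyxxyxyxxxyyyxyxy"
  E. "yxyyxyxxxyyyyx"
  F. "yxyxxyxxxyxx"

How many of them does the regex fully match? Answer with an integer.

A → no match
B. "yyyxxxyyxy" → no match
C → match
D → match
E → no match
F. "yxyxxyxxxyxx" → no match
Total matched: 2

2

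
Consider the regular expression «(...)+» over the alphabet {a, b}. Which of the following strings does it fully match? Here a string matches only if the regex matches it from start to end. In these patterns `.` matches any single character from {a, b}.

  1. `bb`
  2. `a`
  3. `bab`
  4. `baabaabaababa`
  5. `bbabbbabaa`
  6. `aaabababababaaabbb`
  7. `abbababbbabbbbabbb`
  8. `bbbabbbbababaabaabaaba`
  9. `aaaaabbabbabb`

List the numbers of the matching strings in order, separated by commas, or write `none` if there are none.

3, 6, 7

1 → no match
2 → no match
3 → match
4 → no match
5 → no match
6 → match
7 → match
8 → no match
9 → no match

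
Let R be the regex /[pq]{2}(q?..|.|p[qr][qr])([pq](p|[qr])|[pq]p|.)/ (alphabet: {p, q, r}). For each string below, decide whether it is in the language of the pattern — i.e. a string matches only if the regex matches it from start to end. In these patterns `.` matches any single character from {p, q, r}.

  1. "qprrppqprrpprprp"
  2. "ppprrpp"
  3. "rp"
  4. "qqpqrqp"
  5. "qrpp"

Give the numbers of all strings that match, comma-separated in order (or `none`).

2, 4

1 → no match
2 → match
3 → no match
4 → match
5 → no match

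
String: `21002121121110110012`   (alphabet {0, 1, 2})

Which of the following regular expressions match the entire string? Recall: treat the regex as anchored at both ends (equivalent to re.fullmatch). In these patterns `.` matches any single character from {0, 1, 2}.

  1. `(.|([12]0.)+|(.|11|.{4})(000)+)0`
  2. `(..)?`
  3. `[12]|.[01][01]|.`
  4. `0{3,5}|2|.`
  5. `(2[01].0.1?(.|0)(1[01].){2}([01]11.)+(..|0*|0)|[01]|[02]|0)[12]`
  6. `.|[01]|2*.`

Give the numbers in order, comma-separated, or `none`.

1 → no match — must end with `0`
2 → no match
3 → no match
4 → no match
5 → match
6 → no match

5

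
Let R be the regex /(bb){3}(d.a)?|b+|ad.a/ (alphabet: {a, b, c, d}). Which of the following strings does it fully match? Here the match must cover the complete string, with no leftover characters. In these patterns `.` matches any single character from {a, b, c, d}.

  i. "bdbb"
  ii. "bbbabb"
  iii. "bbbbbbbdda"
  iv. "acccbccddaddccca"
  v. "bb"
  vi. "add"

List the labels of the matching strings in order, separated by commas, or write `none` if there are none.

i → no match
ii → no match
iii → no match
iv → no match
v → match
vi → no match

v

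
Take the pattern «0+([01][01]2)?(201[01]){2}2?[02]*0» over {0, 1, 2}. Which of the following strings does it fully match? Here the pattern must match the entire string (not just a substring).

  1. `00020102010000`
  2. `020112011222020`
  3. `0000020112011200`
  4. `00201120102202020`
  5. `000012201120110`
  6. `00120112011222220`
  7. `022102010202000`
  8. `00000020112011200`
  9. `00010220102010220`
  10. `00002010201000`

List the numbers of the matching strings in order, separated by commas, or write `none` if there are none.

1, 2, 3, 4, 5, 8, 9, 10

1 → match
2 → match
3 → match
4 → match
5 → match
6 → no match
7 → no match
8 → match
9 → match
10 → match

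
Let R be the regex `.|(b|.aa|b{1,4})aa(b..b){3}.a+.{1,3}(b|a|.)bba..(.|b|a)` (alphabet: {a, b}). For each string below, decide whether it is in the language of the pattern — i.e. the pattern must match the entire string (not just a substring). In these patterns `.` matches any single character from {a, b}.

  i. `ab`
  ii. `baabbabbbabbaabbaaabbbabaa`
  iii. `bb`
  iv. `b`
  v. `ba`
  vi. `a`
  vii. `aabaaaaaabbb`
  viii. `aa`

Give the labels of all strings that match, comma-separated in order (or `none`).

ii, iv, vi

i. `ab` → no match
ii → match
iii. `bb` → no match
iv. `b` → match
v. `ba` → no match
vi. `a` → match
vii. `aabaaaaaabbb` → no match
viii. `aa` → no match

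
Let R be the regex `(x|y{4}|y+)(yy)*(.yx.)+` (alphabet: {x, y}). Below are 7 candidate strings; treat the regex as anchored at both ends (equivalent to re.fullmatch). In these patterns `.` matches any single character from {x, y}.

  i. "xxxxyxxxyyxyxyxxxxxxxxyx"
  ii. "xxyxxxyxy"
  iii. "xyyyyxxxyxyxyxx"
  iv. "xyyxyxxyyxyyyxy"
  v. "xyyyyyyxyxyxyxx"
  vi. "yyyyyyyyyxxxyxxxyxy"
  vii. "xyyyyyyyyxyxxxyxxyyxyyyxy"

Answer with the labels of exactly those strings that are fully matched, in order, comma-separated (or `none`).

i → no match
ii → match
iii → match
iv → match
v → match
vi → match
vii → match

ii, iii, iv, v, vi, vii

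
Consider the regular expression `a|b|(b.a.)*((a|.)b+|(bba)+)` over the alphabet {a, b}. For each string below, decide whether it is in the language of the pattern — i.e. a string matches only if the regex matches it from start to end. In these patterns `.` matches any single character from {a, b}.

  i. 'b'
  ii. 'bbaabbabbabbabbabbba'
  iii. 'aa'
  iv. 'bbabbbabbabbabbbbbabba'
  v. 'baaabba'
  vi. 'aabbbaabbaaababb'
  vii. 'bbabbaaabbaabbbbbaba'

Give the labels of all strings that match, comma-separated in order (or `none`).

i → match
ii → no match
iii → no match
iv → no match
v → match
vi → no match
vii → no match

i, v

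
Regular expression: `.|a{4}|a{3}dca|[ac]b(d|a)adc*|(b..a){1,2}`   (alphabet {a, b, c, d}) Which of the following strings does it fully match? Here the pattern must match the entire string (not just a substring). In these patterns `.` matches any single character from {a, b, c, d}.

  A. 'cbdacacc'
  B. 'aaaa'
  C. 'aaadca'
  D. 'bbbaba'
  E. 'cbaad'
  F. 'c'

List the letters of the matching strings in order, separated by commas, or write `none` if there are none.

B, C, E, F

A → no match
B → match
C → match
D → no match
E → match
F → match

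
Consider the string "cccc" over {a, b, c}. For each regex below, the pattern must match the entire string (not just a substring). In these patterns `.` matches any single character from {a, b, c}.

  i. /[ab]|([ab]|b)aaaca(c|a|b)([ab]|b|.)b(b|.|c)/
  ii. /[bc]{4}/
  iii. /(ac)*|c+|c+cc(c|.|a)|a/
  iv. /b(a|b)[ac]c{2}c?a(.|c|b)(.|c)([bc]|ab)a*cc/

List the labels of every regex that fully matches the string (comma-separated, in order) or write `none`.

ii, iii

i → no match
ii → match
iii → match
iv → no match — must start with "b"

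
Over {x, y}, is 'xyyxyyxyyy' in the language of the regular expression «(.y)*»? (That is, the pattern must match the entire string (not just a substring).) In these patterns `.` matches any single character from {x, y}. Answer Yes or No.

No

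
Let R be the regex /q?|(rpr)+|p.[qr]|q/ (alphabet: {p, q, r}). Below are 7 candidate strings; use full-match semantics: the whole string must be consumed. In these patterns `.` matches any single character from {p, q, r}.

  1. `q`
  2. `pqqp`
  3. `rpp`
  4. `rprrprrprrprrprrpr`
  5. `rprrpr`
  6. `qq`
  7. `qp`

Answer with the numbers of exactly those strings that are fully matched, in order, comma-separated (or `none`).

1. `q` → match
2. `pqqp` → no match
3. `rpp` → no match
4 → match
5. `rprrpr` → match
6. `qq` → no match
7. `qp` → no match

1, 4, 5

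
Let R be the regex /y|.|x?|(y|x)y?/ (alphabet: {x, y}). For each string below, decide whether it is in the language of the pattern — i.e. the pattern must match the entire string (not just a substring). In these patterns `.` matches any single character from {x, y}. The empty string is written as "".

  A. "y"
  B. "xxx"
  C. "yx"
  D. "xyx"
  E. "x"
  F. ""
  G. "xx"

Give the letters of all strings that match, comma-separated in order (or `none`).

A, E, F

A → match
B → no match
C → no match
D → no match
E → match
F → match
G → no match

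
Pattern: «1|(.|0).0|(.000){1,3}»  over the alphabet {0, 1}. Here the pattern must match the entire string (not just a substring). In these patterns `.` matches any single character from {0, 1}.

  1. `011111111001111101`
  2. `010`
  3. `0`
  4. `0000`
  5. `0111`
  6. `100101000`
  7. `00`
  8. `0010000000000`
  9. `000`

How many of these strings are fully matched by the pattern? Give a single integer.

3

1 → no match
2. `010` → match
3. `0` → no match
4. `0000` → match
5. `0111` → no match
6. `100101000` → no match
7. `00` → no match
8 → no match
9. `000` → match
Total matched: 3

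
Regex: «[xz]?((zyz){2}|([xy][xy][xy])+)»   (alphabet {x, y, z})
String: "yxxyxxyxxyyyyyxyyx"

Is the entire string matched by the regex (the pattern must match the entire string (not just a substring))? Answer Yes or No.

Yes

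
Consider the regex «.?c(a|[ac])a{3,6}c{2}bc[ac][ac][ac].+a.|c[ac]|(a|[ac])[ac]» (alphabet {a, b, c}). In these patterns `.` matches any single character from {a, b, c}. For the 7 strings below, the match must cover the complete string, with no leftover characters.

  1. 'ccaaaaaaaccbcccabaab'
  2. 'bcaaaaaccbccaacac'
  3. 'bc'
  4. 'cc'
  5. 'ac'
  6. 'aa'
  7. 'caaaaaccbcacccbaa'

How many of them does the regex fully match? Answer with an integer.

1 → match
2 → match
3. 'bc' → no match
4. 'cc' → match
5. 'ac' → match
6. 'aa' → match
7 → match
Total matched: 6

6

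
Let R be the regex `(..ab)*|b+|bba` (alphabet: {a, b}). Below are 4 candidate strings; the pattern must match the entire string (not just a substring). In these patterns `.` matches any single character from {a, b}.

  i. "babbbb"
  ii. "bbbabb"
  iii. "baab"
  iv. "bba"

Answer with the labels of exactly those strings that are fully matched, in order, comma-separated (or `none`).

iii, iv

i → no match
ii → no match
iii → match
iv → match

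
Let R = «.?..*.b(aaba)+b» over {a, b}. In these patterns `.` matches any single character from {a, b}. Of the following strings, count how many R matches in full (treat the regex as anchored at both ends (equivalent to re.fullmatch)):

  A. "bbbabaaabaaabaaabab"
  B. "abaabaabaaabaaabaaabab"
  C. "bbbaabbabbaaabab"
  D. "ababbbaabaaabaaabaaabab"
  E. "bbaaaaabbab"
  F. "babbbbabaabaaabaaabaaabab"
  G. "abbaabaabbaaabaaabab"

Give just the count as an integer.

A → no match
B → match
C → no match
D → match
E → no match — must end with "aabab"
F → match
G → no match
Total matched: 3

3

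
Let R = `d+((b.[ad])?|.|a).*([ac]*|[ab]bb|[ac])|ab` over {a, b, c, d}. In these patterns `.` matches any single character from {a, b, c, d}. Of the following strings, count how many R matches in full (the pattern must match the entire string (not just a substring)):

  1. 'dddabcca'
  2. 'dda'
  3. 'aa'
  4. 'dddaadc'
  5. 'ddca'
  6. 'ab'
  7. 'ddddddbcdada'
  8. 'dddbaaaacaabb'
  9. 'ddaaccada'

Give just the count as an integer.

8

1. 'dddabcca' → match
2. 'dda' → match
3. 'aa' → no match
4. 'dddaadc' → match
5. 'ddca' → match
6. 'ab' → match
7. 'ddddddbcdada' → match
8 → match
9. 'ddaaccada' → match
Total matched: 8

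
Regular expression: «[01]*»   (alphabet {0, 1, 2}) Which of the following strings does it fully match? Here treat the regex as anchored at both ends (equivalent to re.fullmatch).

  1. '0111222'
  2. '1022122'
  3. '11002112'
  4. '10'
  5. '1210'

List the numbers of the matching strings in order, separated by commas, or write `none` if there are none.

4

1. '0111222' → no match
2. '1022122' → no match
3. '11002112' → no match
4. '10' → match
5. '1210' → no match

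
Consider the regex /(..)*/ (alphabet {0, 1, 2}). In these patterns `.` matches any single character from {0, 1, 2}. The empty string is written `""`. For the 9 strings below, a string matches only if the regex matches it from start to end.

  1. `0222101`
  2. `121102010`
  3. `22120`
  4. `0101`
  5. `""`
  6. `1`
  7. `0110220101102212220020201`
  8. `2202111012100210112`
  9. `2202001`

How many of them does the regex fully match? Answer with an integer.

1 → no match
2 → no match
3 → no match
4 → match
5 → match
6 → no match
7 → no match
8 → no match
9 → no match
Total matched: 2

2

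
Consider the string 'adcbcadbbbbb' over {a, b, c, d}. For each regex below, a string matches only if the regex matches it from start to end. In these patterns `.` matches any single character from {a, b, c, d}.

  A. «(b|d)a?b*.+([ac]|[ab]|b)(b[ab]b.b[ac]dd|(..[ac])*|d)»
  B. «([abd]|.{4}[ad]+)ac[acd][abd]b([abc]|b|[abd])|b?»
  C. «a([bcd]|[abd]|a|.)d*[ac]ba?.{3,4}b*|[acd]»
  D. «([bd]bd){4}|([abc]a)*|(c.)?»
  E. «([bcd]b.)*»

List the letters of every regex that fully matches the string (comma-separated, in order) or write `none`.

A → no match
B → no match
C → match
D → no match
E → no match

C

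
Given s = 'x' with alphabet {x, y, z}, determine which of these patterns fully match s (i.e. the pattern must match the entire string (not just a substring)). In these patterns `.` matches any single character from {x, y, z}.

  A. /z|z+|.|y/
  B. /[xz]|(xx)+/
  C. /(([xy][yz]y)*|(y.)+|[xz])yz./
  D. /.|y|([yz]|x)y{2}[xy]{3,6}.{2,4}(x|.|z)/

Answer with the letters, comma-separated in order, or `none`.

A, B, D

A → match
B → match
C → no match
D → match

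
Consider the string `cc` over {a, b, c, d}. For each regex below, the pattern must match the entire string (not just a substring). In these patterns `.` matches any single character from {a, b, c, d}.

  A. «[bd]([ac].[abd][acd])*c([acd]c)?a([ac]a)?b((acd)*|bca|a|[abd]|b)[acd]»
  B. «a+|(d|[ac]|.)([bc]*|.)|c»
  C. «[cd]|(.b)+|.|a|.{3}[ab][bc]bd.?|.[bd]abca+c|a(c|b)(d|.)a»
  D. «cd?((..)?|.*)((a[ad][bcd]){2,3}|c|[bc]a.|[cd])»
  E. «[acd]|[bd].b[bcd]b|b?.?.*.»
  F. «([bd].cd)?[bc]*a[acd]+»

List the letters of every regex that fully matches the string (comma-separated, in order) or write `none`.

B, D, E

A → no match
B → match
C → no match
D → match
E → match
F → no match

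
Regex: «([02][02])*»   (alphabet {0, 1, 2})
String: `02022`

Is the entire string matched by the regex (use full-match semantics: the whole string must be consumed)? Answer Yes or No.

No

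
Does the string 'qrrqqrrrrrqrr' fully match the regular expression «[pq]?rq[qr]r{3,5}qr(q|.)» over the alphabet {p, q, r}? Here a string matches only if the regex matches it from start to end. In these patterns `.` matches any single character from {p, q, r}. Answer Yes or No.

No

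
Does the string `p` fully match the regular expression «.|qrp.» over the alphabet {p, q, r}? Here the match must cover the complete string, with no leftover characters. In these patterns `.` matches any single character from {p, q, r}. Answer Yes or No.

Yes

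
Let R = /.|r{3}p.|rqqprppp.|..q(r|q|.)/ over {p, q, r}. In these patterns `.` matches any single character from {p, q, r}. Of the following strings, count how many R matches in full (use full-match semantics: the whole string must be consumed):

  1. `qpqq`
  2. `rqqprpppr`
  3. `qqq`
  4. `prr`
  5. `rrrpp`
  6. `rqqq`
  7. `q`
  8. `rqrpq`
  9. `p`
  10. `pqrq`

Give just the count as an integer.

6

1. `qpqq` → match
2. `rqqprpppr` → match
3. `qqq` → no match
4. `prr` → no match
5. `rrrpp` → match
6. `rqqq` → match
7. `q` → match
8. `rqrpq` → no match
9. `p` → match
10. `pqrq` → no match
Total matched: 6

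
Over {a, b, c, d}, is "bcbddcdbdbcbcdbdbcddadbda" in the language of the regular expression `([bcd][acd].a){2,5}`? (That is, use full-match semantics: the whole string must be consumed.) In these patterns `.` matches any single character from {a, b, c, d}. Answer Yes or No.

No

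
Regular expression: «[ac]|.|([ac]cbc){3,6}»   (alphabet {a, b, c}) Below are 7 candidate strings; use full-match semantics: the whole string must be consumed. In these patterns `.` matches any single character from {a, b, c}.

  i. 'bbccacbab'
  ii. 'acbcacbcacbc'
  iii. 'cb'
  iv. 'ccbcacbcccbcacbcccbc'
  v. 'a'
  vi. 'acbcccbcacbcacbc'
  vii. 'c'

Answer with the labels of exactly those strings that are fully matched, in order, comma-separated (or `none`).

i → no match
ii → match
iii → no match
iv → match
v → match
vi → match
vii → match

ii, iv, v, vi, vii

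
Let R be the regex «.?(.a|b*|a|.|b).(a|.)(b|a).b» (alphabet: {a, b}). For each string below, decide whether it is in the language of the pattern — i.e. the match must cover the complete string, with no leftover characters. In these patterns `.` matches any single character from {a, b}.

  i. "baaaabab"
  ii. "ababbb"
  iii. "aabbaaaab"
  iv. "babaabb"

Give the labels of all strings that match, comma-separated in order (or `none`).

i. "baaaabab" → match
ii. "ababbb" → match
iii. "aabbaaaab" → no match
iv. "babaabb" → match

i, ii, iv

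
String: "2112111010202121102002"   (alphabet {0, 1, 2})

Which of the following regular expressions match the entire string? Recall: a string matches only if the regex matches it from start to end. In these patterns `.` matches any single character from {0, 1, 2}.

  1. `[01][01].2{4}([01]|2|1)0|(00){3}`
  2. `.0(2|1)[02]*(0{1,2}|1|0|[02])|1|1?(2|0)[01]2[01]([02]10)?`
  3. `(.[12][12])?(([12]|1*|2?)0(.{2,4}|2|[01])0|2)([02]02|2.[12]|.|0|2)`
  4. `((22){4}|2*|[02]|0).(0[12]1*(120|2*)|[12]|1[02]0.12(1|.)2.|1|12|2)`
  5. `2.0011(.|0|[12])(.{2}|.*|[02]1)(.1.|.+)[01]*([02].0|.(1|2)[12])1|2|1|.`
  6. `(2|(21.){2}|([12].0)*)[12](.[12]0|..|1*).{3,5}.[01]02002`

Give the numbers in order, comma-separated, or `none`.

1 → no match
2 → no match
3 → no match
4 → no match
5 → no match
6 → match

6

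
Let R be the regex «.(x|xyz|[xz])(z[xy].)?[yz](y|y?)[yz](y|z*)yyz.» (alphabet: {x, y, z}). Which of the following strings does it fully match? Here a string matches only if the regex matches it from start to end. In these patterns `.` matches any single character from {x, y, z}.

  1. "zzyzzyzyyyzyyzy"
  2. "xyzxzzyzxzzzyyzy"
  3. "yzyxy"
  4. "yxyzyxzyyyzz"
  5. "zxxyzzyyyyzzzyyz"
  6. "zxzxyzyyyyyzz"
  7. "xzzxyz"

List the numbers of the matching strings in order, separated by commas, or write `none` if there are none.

1 → no match
2 → no match
3 → no match
4 → no match
5 → no match
6 → match
7 → no match

6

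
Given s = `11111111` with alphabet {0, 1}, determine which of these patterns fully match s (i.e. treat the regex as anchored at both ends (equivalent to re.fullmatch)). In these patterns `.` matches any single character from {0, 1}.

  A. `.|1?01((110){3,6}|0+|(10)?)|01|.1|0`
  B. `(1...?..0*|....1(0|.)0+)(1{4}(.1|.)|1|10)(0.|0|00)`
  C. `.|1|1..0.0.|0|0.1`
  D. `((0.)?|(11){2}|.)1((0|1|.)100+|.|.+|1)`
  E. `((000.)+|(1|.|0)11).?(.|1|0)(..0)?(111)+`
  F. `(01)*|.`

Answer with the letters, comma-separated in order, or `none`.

D, E

A → no match
B → no match
C → no match
D → match
E → match
F → no match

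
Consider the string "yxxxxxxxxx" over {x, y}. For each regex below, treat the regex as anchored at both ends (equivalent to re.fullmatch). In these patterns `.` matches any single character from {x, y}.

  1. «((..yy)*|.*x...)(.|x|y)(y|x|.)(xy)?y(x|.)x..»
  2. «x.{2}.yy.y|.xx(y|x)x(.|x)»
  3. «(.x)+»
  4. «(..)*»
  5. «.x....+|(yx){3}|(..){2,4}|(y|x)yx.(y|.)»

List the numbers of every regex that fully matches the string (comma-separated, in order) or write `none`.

3, 4, 5

1 → no match
2 → no match
3 → match
4 → match
5 → match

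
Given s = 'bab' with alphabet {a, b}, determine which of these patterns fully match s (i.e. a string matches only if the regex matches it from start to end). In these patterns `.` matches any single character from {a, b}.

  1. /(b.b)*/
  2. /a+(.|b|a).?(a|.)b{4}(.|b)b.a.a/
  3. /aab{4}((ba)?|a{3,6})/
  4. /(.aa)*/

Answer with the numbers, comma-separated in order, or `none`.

1

1 → match
2 → no match — must start with 'a'
3 → no match — must start with 'aab'
4 → no match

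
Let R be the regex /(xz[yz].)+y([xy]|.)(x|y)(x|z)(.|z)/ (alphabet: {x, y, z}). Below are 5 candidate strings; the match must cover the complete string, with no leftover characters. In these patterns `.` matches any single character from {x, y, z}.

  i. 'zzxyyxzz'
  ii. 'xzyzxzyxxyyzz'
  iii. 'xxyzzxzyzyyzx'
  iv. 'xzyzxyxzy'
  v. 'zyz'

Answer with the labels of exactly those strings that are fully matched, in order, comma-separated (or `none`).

i → no match — must start with 'xz'
ii → no match
iii → no match — must start with 'xz'
iv → no match
v → no match — must start with 'xz'

none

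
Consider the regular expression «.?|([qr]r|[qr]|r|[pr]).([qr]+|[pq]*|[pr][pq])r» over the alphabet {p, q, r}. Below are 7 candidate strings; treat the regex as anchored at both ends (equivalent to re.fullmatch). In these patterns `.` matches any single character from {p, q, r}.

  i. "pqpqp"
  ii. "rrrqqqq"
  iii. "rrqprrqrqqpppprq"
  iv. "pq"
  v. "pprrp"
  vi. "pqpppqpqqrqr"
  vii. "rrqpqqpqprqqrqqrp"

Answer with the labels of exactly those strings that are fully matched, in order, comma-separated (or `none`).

none

i. "pqpqp" → no match
ii. "rrrqqqq" → no match
iii → no match
iv. "pq" → no match
v. "pprrp" → no match
vi. "pqpppqpqqrqr" → no match
vii → no match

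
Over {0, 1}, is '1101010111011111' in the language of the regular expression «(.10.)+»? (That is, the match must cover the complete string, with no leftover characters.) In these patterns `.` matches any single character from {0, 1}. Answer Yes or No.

No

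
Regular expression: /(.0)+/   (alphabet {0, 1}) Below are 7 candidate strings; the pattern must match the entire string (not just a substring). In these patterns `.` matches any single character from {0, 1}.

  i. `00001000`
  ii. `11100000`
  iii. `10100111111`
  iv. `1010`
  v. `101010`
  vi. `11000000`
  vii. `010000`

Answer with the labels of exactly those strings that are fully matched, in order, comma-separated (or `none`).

i → match
ii → no match
iii → no match — must end with `0`
iv → match
v → match
vi → no match
vii → no match

i, iv, v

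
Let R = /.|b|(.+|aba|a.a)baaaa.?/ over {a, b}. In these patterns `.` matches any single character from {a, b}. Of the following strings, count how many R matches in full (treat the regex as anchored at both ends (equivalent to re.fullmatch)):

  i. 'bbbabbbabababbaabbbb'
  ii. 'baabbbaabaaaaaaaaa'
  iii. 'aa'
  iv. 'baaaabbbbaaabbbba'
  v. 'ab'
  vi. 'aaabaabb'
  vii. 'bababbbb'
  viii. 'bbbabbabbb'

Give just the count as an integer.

0

i → no match
ii → no match
iii → no match
iv → no match
v → no match
vi → no match
vii → no match
viii → no match
Total matched: 0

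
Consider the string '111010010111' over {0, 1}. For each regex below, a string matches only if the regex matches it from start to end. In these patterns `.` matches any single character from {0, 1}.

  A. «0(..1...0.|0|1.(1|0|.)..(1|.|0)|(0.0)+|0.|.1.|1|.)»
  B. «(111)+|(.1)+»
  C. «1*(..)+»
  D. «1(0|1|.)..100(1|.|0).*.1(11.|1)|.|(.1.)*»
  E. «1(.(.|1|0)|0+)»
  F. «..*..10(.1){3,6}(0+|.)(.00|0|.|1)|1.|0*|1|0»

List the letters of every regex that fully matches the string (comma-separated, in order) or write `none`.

C, D

A → no match — must start with '0'
B → no match
C → match
D → match
E → no match
F → no match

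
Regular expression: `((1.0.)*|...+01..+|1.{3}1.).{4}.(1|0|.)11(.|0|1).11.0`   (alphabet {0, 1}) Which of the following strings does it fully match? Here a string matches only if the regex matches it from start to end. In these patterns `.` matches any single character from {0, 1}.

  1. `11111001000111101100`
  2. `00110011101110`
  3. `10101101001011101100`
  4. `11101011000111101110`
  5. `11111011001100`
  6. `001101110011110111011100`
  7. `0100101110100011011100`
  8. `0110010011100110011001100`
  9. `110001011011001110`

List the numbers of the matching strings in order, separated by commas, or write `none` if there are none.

1 → match
2 → match
3 → match
4 → match
5 → match
6 → match
7 → match
8 → match
9 → match

1, 2, 3, 4, 5, 6, 7, 8, 9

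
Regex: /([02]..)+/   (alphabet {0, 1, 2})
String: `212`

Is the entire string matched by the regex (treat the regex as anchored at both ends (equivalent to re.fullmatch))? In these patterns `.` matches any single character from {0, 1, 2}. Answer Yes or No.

Yes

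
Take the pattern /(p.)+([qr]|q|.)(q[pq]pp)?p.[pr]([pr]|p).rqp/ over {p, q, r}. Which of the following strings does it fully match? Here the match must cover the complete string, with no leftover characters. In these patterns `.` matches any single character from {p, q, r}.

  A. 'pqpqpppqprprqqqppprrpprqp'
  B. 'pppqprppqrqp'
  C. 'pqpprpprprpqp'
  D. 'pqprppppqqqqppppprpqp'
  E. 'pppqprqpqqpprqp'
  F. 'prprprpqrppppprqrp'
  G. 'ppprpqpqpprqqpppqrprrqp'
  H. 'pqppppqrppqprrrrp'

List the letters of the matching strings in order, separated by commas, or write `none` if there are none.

A → match
B. 'pppqprppqrqp' → no match
C → no match — must end with 'rqp'
D → no match — must end with 'rqp'
E → no match
F → no match — must end with 'rqp'
G → match
H → no match — must end with 'rqp'

A, G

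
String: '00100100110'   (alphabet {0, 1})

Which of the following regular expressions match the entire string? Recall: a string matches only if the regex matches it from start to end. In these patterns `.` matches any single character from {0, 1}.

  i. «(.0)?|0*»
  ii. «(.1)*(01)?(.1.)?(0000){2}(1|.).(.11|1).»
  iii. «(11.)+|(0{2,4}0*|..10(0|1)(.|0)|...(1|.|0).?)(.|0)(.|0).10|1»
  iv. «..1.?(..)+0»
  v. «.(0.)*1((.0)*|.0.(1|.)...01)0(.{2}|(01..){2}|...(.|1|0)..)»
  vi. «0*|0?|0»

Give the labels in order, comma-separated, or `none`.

iii, iv

i → no match
ii → no match
iii → match
iv → match
v → no match
vi → no match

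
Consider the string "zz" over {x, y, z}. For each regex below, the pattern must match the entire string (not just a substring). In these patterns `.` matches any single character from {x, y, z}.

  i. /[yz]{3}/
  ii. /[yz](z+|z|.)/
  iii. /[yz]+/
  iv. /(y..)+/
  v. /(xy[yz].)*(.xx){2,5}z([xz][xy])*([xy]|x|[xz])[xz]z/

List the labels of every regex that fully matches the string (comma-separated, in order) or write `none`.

ii, iii

i → no match
ii → match
iii → match
iv → no match — must start with "y"
v → no match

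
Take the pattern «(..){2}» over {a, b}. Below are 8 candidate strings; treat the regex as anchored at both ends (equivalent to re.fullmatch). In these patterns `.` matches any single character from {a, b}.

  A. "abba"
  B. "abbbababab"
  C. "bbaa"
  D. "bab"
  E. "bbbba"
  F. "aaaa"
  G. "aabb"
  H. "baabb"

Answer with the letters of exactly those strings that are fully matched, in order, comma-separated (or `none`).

A, C, F, G

A → match
B → no match
C → match
D → no match
E → no match
F → match
G → match
H → no match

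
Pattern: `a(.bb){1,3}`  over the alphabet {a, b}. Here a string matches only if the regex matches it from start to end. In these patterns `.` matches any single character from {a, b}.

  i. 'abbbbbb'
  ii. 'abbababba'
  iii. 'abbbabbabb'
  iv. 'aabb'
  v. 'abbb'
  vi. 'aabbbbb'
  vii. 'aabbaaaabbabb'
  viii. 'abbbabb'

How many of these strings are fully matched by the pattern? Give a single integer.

6

i → match
ii → no match — must end with 'bb'
iii → match
iv → match
v → match
vi → match
vii → no match
viii → match
Total matched: 6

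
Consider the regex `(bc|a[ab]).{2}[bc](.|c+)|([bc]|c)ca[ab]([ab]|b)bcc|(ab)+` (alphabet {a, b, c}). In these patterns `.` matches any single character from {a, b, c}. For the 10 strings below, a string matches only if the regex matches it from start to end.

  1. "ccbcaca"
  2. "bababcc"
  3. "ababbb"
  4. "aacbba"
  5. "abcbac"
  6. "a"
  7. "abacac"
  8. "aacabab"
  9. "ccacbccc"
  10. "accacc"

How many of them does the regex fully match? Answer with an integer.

2

1. "ccbcaca" → no match
2. "bababcc" → no match
3. "ababbb" → match
4. "aacbba" → match
5. "abcbac" → no match
6. "a" → no match
7. "abacac" → no match
8. "aacabab" → no match
9. "ccacbccc" → no match
10. "accacc" → no match
Total matched: 2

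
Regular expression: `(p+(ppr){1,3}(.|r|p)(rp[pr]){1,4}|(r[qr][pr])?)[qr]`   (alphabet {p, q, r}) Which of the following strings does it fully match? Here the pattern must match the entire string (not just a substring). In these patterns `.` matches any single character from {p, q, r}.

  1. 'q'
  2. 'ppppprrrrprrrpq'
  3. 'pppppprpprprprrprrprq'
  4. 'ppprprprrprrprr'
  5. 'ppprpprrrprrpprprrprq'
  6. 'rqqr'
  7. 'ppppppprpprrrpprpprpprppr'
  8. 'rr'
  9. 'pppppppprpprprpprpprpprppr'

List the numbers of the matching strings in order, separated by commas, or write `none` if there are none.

1 → match
2 → no match
3 → match
4 → match
5 → match
6 → no match
7 → match
8 → no match
9 → match

1, 3, 4, 5, 7, 9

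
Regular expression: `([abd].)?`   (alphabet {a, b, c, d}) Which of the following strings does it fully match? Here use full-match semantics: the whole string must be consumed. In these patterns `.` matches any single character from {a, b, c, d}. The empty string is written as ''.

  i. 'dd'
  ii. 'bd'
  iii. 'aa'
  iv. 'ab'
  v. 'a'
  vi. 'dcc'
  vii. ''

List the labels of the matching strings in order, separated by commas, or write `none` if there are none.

i, ii, iii, iv, vii

i. 'dd' → match
ii. 'bd' → match
iii. 'aa' → match
iv. 'ab' → match
v. 'a' → no match
vi. 'dcc' → no match
vii. '' → match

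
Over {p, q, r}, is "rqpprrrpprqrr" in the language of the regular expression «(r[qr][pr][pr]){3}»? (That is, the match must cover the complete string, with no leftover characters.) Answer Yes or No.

No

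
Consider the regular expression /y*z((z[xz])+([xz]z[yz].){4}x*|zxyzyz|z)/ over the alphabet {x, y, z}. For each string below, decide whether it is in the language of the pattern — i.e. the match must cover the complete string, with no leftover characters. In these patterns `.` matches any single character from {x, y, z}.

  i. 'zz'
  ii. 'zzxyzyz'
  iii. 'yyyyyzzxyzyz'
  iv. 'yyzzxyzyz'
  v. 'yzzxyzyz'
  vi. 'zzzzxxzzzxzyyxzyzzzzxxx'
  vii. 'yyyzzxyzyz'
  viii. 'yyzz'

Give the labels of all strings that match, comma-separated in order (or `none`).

i. 'zz' → match
ii. 'zzxyzyz' → match
iii. 'yyyyyzzxyzyz' → match
iv. 'yyzzxyzyz' → match
v. 'yzzxyzyz' → match
vi → match
vii. 'yyyzzxyzyz' → match
viii. 'yyzz' → match

i, ii, iii, iv, v, vi, vii, viii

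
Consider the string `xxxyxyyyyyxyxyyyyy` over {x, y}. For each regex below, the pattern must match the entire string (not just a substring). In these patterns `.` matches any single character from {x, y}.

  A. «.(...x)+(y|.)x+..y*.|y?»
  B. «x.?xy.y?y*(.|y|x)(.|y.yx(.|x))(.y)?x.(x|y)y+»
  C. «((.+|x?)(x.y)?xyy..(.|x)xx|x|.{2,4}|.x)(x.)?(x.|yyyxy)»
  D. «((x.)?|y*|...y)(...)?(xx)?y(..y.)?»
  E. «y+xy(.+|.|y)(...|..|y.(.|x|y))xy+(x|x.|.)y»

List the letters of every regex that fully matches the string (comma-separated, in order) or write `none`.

A → no match
B → match
C → no match
D → no match
E → no match — must start with `y`

B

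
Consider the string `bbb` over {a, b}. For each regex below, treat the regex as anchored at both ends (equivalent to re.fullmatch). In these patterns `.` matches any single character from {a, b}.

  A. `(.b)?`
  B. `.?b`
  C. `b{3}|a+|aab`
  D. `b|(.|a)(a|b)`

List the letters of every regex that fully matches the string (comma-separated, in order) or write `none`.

A → no match
B → no match
C → match
D → no match

C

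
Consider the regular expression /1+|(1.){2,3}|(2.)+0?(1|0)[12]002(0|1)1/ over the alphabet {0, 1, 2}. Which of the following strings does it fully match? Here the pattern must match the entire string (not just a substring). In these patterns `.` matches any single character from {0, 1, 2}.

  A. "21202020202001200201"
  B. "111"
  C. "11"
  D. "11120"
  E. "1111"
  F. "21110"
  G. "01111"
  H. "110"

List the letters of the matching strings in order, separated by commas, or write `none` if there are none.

A → match
B → match
C → match
D → no match
E → match
F → no match
G → no match
H → no match

A, B, C, E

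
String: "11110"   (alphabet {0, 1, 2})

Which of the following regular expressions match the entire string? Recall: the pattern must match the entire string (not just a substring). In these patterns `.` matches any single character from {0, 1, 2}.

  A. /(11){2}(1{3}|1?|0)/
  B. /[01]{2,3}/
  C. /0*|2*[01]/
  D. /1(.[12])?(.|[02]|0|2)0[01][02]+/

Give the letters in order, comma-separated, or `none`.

A

A → match
B → no match
C → no match
D → no match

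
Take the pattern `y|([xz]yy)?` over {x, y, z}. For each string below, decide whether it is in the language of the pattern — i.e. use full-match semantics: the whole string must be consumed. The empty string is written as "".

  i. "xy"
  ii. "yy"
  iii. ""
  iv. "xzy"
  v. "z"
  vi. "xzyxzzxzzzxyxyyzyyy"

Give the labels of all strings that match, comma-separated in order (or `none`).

i. "xy" → no match
ii. "yy" → no match
iii. "" → match
iv. "xzy" → no match
v. "z" → no match
vi → no match

iii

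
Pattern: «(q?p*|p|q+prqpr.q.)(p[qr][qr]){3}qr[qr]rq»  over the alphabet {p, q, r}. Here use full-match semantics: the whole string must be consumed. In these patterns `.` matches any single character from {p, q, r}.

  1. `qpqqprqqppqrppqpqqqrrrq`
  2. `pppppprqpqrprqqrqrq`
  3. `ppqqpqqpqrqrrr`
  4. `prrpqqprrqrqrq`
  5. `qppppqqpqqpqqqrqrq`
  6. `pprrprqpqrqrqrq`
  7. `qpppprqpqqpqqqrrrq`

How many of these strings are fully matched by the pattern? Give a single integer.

5

1 → no match
2 → match
3 → no match — must end with `rq`
4 → match
5 → match
6 → match
7 → match
Total matched: 5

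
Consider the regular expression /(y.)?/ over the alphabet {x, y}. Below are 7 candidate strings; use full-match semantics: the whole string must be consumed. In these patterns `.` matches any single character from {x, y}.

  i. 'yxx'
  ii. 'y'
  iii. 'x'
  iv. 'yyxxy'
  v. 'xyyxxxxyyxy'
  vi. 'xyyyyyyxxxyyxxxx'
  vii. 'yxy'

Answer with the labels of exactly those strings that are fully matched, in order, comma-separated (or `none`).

i. 'yxx' → no match
ii. 'y' → no match
iii. 'x' → no match
iv. 'yyxxy' → no match
v. 'xyyxxxxyyxy' → no match
vi → no match
vii. 'yxy' → no match

none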